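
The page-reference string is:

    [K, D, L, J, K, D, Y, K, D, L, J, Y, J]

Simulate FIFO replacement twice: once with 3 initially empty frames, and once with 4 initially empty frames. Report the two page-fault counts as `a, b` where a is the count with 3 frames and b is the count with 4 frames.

9, 10

3 frames: F F F F F F F . . F F . . → 9 faults.
4 frames: F F F F . . F F F F F F . → 10 faults.
10 > 9: adding a frame increased faults — Belady's anomaly.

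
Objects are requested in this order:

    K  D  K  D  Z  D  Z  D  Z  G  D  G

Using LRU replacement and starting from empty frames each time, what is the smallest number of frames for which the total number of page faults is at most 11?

f=1: 12 faults
f=2: 5 faults
f=3: 4 faults
f=4: 4 faults
Smallest f with faults ≤ 11 is 2.

2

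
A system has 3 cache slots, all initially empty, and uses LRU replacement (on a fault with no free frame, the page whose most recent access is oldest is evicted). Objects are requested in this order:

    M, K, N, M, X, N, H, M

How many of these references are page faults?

M -> fault, frames {M}
K -> fault, frames {M,K}
N -> fault, frames {M,K,N}
M -> hit
X -> fault, evict K, frames {N,M,X}
N -> hit
H -> fault, evict M, frames {X,N,H}
M -> fault, evict X, frames {N,H,M}
Page faults: 6.

6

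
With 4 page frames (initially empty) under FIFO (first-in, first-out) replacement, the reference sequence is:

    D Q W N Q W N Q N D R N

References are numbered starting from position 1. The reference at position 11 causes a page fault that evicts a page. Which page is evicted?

pos 1: D → miss, frames {D}
pos 2: Q → miss, frames {D,Q}
pos 3: W → miss, frames {D,Q,W}
pos 4: N → miss, frames {D,Q,W,N}
pos 5: Q → hit
pos 6: W → hit
pos 7: N → hit
pos 8: Q → hit
pos 9: N → hit
pos 10: D → hit
pos 11: R → miss, evict D, frames {Q,W,N,R}
At position 11, page D is evicted.

D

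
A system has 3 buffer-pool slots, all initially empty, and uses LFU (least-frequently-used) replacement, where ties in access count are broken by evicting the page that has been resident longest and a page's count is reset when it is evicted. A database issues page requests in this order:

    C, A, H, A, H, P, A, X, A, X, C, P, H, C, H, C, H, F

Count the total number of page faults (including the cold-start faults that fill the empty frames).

C → fault, frames (C)
A → fault, frames (C A)
H → fault, frames (C A H)
A → hit
H → hit
P → fault, evict C, frames (A H P)
A → hit
X → fault, evict P, frames (A H X)
A → hit
X → hit
C → fault, evict H, frames (A X C)
P → fault, evict C, frames (A X P)
H → fault, evict P, frames (A X H)
C → fault, evict H, frames (A X C)
H → fault, evict C, frames (A X H)
C → fault, evict H, frames (A X C)
H → fault, evict C, frames (A X H)
F → fault, evict H, frames (A X F)
Page faults: 13.

13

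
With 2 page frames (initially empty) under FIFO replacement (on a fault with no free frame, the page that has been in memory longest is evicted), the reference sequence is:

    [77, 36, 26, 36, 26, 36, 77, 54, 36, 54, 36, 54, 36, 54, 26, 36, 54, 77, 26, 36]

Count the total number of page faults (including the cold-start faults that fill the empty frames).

11

77: fault, frames (77)
36: fault, frames (77 36)
26: fault, evict 77, frames (36 26)
36: hit
26: hit
36: hit
77: fault, evict 36, frames (26 77)
54: fault, evict 26, frames (77 54)
36: fault, evict 77, frames (54 36)
54: hit
36: hit
54: hit
36: hit
54: hit
26: fault, evict 54, frames (36 26)
36: hit
54: fault, evict 36, frames (26 54)
77: fault, evict 26, frames (54 77)
26: fault, evict 54, frames (77 26)
36: fault, evict 77, frames (26 36)
Page faults: 11.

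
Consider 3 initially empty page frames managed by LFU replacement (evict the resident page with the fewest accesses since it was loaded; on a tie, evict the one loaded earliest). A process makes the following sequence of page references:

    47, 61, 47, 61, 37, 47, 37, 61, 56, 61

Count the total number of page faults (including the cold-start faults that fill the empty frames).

4

47: fault, frames {47}
61: fault, frames {47,61}
47: hit
61: hit
37: fault, frames {47,61,37}
47: hit
37: hit
61: hit
56: fault, evict 37, frames {47,61,56}
61: hit
Page faults: 4.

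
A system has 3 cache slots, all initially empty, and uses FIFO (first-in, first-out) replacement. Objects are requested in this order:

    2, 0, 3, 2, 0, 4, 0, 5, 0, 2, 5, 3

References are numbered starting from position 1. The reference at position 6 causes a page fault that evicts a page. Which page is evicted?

2

pos 1: 2 -> fault, frames [2]
pos 2: 0 -> fault, frames [2, 0]
pos 3: 3 -> fault, frames [2, 0, 3]
pos 4: 2 -> hit
pos 5: 0 -> hit
pos 6: 4 -> fault, evict 2, frames [0, 3, 4]
At position 6, page 2 is evicted.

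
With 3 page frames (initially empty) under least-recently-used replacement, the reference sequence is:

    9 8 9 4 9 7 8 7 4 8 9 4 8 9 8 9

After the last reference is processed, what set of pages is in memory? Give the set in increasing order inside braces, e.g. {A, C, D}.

{4, 8, 9}

9: fault, frames [9]
8: fault, frames [9, 8]
9: hit
4: fault, frames [8, 9, 4]
9: hit
7: fault, evict 8, frames [4, 9, 7]
8: fault, evict 4, frames [9, 7, 8]
7: hit
4: fault, evict 9, frames [8, 7, 4]
8: hit
9: fault, evict 7, frames [4, 8, 9]
4: hit
8: hit
9: hit
8: hit
9: hit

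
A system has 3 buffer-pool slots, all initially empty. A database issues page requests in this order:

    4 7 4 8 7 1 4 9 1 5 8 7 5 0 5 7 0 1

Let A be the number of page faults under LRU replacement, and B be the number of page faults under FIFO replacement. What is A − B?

Under LRU: F F . F . F F F . F F F . F . . . F → 11 faults.
Under FIFO: F F . F . F F F . F F F . F F . . F → 12 faults.
A − B = 11 − 12 = -1.

-1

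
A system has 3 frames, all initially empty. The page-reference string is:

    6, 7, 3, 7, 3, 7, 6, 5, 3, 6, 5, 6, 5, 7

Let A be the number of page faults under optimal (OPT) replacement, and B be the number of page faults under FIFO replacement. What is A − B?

-1

Under OPT: F F F . . . . F . . . . . F → 5 faults.
Under FIFO: F F F . . . . F . F . . . F → 6 faults.
A − B = 5 − 6 = -1.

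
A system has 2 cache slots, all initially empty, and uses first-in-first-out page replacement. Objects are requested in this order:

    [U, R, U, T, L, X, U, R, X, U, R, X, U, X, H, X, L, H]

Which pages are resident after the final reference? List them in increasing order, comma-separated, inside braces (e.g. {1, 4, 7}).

{H, L}

U: miss, frames {U}
R: miss, frames {U,R}
U: hit
T: miss, evict U, frames {R,T}
L: miss, evict R, frames {T,L}
X: miss, evict T, frames {L,X}
U: miss, evict L, frames {X,U}
R: miss, evict X, frames {U,R}
X: miss, evict U, frames {R,X}
U: miss, evict R, frames {X,U}
R: miss, evict X, frames {U,R}
X: miss, evict U, frames {R,X}
U: miss, evict R, frames {X,U}
X: hit
H: miss, evict X, frames {U,H}
X: miss, evict U, frames {H,X}
L: miss, evict H, frames {X,L}
H: miss, evict X, frames {L,H}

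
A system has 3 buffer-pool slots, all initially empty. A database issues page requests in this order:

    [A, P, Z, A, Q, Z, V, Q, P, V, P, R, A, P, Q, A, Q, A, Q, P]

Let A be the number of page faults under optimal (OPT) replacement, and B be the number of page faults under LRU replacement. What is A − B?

-2

Under OPT: F F F . F . F . . . . F F . . . . . . . → 7 faults.
Under LRU: F F F . F . F . F . . F F . F . . . . . → 9 faults.
A − B = 7 − 9 = -2.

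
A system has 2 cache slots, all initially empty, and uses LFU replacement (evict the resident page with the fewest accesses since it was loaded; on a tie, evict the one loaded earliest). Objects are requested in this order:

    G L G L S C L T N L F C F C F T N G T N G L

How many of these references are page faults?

17

G → fault, frames (G)
L → fault, frames (G L)
G → hit
L → hit
S → fault, evict G, frames (L S)
C → fault, evict S, frames (L C)
L → hit
T → fault, evict C, frames (L T)
N → fault, evict T, frames (L N)
L → hit
F → fault, evict N, frames (L F)
C → fault, evict F, frames (L C)
F → fault, evict C, frames (L F)
C → fault, evict F, frames (L C)
F → fault, evict C, frames (L F)
T → fault, evict F, frames (L T)
N → fault, evict T, frames (L N)
G → fault, evict N, frames (L G)
T → fault, evict G, frames (L T)
N → fault, evict T, frames (L N)
G → fault, evict N, frames (L G)
L → hit
Page faults: 17.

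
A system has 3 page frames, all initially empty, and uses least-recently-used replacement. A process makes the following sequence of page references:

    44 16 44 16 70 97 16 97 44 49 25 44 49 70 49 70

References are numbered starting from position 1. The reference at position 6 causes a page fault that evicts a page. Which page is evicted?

44

pos 1: 44 → miss, frames {44}
pos 2: 16 → miss, frames {44,16}
pos 3: 44 → hit
pos 4: 16 → hit
pos 5: 70 → miss, frames {44,16,70}
pos 6: 97 → miss, evict 44, frames {16,70,97}
At position 6, page 44 is evicted.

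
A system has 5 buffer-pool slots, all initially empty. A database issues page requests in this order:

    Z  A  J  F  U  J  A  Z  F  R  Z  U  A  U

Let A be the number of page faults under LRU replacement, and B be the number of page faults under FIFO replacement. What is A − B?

-1

Under LRU: F F F F F . . . . F . F . . → 7 faults.
Under FIFO: F F F F F . . . . F F . F . → 8 faults.
A − B = 7 − 8 = -1.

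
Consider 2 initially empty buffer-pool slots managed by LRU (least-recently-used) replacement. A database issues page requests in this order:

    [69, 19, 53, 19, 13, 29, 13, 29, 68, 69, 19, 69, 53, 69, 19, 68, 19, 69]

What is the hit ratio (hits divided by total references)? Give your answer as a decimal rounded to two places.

0.33

69: fault, frames [69]
19: fault, frames [69, 19]
53: fault, evict 69, frames [19, 53]
19: hit
13: fault, evict 53, frames [19, 13]
29: fault, evict 19, frames [13, 29]
13: hit
29: hit
68: fault, evict 13, frames [29, 68]
69: fault, evict 29, frames [68, 69]
19: fault, evict 68, frames [69, 19]
69: hit
53: fault, evict 19, frames [69, 53]
69: hit
19: fault, evict 53, frames [69, 19]
68: fault, evict 69, frames [19, 68]
19: hit
69: fault, evict 68, frames [19, 69]
Hits: 6 of 18 references → 6/18 = 0.3333.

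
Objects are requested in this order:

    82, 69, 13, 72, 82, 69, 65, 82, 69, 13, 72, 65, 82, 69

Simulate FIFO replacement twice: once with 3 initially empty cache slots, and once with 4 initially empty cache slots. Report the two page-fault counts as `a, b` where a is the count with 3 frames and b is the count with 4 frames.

11, 12

3 frames: F F F F F F F . . F F . F F → 11 faults.
4 frames: F F F F . . F F F F F F F F → 12 faults.
12 > 11: adding a frame increased faults — Belady's anomaly.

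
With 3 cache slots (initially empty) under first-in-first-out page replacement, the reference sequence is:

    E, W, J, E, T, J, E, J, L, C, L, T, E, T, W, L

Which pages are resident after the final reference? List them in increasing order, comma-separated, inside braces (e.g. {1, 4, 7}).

{E, L, W}

E → miss, frames (E)
W → miss, frames (E W)
J → miss, frames (E W J)
E → hit
T → miss, evict E, frames (W J T)
J → hit
E → miss, evict W, frames (J T E)
J → hit
L → miss, evict J, frames (T E L)
C → miss, evict T, frames (E L C)
L → hit
T → miss, evict E, frames (L C T)
E → miss, evict L, frames (C T E)
T → hit
W → miss, evict C, frames (T E W)
L → miss, evict T, frames (E W L)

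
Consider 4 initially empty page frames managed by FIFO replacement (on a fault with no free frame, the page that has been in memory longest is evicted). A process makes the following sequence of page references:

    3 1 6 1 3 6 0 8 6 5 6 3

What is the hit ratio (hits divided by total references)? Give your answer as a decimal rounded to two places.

0.42

3: miss, frames (3)
1: miss, frames (3 1)
6: miss, frames (3 1 6)
1: hit
3: hit
6: hit
0: miss, frames (3 1 6 0)
8: miss, evict 3, frames (1 6 0 8)
6: hit
5: miss, evict 1, frames (6 0 8 5)
6: hit
3: miss, evict 6, frames (0 8 5 3)
Hits: 5 of 12 references → 5/12 = 0.4167.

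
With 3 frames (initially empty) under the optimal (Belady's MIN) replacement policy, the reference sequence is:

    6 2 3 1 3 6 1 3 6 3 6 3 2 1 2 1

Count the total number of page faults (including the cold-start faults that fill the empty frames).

5

6 → miss, frames [6]
2 → miss, frames [6, 2]
3 → miss, frames [6, 2, 3]
1 → miss, evict 2, frames [6, 3, 1]
3 → hit
6 → hit
1 → hit
3 → hit
6 → hit
3 → hit
6 → hit
3 → hit
2 → miss, evict 3, frames [6, 1, 2]
1 → hit
2 → hit
1 → hit
Page faults: 5.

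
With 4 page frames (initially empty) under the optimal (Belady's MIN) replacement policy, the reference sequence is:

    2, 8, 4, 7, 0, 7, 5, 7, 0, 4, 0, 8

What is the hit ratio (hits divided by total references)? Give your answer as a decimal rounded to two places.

0.42

2 -> miss, frames {2}
8 -> miss, frames {2,8}
4 -> miss, frames {2,8,4}
7 -> miss, frames {2,8,4,7}
0 -> miss, evict 2, frames {8,4,7,0}
7 -> hit
5 -> miss, evict 8, frames {4,7,0,5}
7 -> hit
0 -> hit
4 -> hit
0 -> hit
8 -> miss, evict 5, frames {4,7,0,8}
Hits: 5 of 12 references → 5/12 = 0.4167.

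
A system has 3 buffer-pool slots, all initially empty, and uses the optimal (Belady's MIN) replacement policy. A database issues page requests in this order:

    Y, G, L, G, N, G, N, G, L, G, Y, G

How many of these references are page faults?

Y -> miss, frames (Y)
G -> miss, frames (Y G)
L -> miss, frames (Y G L)
G -> hit
N -> miss, evict Y, frames (G L N)
G -> hit
N -> hit
G -> hit
L -> hit
G -> hit
Y -> miss, evict N, frames (G L Y)
G -> hit
Page faults: 5.

5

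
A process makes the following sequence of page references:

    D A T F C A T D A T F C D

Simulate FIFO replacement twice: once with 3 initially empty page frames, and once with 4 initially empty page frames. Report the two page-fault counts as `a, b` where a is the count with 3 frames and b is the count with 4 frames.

10, 11

3 frames: F F F F F F F F . . F F . → 10 faults.
4 frames: F F F F F . . F F F F F F → 11 faults.
11 > 10: adding a frame increased faults — Belady's anomaly.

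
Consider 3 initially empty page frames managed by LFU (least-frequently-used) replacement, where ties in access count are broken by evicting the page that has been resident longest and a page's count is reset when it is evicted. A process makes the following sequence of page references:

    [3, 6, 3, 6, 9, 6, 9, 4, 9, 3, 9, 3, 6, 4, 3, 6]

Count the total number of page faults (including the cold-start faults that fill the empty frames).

3 → fault, frames [3]
6 → fault, frames [3, 6]
3 → hit
6 → hit
9 → fault, frames [3, 6, 9]
6 → hit
9 → hit
4 → fault, evict 3, frames [6, 9, 4]
9 → hit
3 → fault, evict 4, frames [6, 9, 3]
9 → hit
3 → hit
6 → hit
4 → fault, evict 3, frames [6, 9, 4]
3 → fault, evict 4, frames [6, 9, 3]
6 → hit
Page faults: 7.

7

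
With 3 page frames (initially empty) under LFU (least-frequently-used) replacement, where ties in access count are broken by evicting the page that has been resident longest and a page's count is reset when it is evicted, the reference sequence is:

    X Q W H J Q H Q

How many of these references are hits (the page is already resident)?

X -> miss, frames [X]
Q -> miss, frames [X, Q]
W -> miss, frames [X, Q, W]
H -> miss, evict X, frames [Q, W, H]
J -> miss, evict Q, frames [W, H, J]
Q -> miss, evict W, frames [H, J, Q]
H -> hit
Q -> hit
Hits: 2.

2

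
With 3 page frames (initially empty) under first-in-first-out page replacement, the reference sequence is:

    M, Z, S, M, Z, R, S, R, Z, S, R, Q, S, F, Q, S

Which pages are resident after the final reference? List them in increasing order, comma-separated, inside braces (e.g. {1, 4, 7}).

{F, Q, S}

M -> miss, frames [M]
Z -> miss, frames [M, Z]
S -> miss, frames [M, Z, S]
M -> hit
Z -> hit
R -> miss, evict M, frames [Z, S, R]
S -> hit
R -> hit
Z -> hit
S -> hit
R -> hit
Q -> miss, evict Z, frames [S, R, Q]
S -> hit
F -> miss, evict S, frames [R, Q, F]
Q -> hit
S -> miss, evict R, frames [Q, F, S]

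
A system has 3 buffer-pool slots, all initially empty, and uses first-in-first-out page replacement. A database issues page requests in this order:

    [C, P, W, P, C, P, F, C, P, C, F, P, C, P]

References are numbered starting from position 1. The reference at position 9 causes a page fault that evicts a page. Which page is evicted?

pos 1: C → miss, frames {C}
pos 2: P → miss, frames {C,P}
pos 3: W → miss, frames {C,P,W}
pos 4: P → hit
pos 5: C → hit
pos 6: P → hit
pos 7: F → miss, evict C, frames {P,W,F}
pos 8: C → miss, evict P, frames {W,F,C}
pos 9: P → miss, evict W, frames {F,C,P}
At position 9, page W is evicted.

W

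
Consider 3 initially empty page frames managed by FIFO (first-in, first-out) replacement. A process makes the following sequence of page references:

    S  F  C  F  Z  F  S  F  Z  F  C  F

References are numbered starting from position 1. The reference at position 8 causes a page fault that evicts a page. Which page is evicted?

pos 1: S → fault, frames [S]
pos 2: F → fault, frames [S, F]
pos 3: C → fault, frames [S, F, C]
pos 4: F → hit
pos 5: Z → fault, evict S, frames [F, C, Z]
pos 6: F → hit
pos 7: S → fault, evict F, frames [C, Z, S]
pos 8: F → fault, evict C, frames [Z, S, F]
At position 8, page C is evicted.

C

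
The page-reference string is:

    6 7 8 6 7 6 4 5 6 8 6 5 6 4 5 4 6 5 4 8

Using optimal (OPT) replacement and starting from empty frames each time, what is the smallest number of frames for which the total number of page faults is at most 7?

3

f=1: 20 faults
f=2: 12 faults
f=3: 7 faults
f=4: 5 faults
f=5: 5 faults
Smallest f with faults ≤ 7 is 3.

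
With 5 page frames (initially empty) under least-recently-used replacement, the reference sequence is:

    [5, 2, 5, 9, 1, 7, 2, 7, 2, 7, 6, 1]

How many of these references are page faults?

5 -> miss, frames (5)
2 -> miss, frames (5 2)
5 -> hit
9 -> miss, frames (2 5 9)
1 -> miss, frames (2 5 9 1)
7 -> miss, frames (2 5 9 1 7)
2 -> hit
7 -> hit
2 -> hit
7 -> hit
6 -> miss, evict 5, frames (9 1 2 7 6)
1 -> hit
Page faults: 6.

6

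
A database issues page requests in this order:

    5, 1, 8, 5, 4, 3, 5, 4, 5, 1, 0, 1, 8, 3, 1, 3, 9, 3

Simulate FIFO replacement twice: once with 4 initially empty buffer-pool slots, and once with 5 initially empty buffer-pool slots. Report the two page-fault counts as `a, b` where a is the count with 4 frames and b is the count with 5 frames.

11, 7

4 frames: F F F . F F F . . F F . F F . . F . → 11 faults.
5 frames: F F F . F F . . . . F . . . . . F . → 7 faults.
7 < 11: adding a frame reduced faults, as is typical.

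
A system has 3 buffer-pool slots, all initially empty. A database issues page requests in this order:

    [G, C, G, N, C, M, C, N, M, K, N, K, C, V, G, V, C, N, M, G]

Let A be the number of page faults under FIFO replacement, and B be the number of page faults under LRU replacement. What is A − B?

Under FIFO: F F . F . F . . . F . . F F F . . F F . → 10 faults.
Under LRU: F F . F . F . . . F . . F F F . . F F F → 11 faults.
A − B = 10 − 11 = -1.

-1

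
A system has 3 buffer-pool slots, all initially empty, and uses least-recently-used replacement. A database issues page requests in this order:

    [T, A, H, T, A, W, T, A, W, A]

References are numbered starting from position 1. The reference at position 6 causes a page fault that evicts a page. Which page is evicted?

H

pos 1: T: miss, frames {T}
pos 2: A: miss, frames {T,A}
pos 3: H: miss, frames {T,A,H}
pos 4: T: hit
pos 5: A: hit
pos 6: W: miss, evict H, frames {T,A,W}
At position 6, page H is evicted.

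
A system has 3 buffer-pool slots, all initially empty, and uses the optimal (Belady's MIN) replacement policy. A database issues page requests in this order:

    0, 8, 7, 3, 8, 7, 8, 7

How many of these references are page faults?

4

0 → fault, frames (0)
8 → fault, frames (0 8)
7 → fault, frames (0 8 7)
3 → fault, evict 0, frames (8 7 3)
8 → hit
7 → hit
8 → hit
7 → hit
Page faults: 4.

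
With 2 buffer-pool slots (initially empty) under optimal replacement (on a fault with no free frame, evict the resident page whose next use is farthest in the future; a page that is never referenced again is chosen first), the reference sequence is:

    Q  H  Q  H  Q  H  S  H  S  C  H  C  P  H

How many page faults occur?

Q -> fault, frames [Q]
H -> fault, frames [Q, H]
Q -> hit
H -> hit
Q -> hit
H -> hit
S -> fault, evict Q, frames [H, S]
H -> hit
S -> hit
C -> fault, evict S, frames [H, C]
H -> hit
C -> hit
P -> fault, evict C, frames [H, P]
H -> hit
Page faults: 5.

5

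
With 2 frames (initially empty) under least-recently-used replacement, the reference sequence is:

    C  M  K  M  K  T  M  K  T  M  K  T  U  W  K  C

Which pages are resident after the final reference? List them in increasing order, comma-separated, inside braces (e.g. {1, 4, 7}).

{C, K}

C -> fault, frames {C}
M -> fault, frames {C,M}
K -> fault, evict C, frames {M,K}
M -> hit
K -> hit
T -> fault, evict M, frames {K,T}
M -> fault, evict K, frames {T,M}
K -> fault, evict T, frames {M,K}
T -> fault, evict M, frames {K,T}
M -> fault, evict K, frames {T,M}
K -> fault, evict T, frames {M,K}
T -> fault, evict M, frames {K,T}
U -> fault, evict K, frames {T,U}
W -> fault, evict T, frames {U,W}
K -> fault, evict U, frames {W,K}
C -> fault, evict W, frames {K,C}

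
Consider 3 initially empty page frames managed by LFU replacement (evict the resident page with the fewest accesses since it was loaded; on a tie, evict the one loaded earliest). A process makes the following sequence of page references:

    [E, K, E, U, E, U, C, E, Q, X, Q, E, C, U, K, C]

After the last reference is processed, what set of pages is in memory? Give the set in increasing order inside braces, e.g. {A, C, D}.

{C, E, U}

E: miss, frames {E}
K: miss, frames {E,K}
E: hit
U: miss, frames {E,K,U}
E: hit
U: hit
C: miss, evict K, frames {E,U,C}
E: hit
Q: miss, evict C, frames {E,U,Q}
X: miss, evict Q, frames {E,U,X}
Q: miss, evict X, frames {E,U,Q}
E: hit
C: miss, evict Q, frames {E,U,C}
U: hit
K: miss, evict C, frames {E,U,K}
C: miss, evict K, frames {E,U,C}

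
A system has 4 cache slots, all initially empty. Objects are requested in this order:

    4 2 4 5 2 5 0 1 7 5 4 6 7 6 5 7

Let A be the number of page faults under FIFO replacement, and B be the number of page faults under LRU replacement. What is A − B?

Under FIFO: F F . F . . F F F . F F . . F . → 9 faults.
Under LRU: F F . F . . F F F . F F . . . . → 8 faults.
A − B = 9 − 8 = 1.

1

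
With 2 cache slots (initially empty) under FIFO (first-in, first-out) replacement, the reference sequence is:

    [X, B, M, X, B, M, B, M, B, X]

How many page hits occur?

3

X -> miss, frames [X]
B -> miss, frames [X, B]
M -> miss, evict X, frames [B, M]
X -> miss, evict B, frames [M, X]
B -> miss, evict M, frames [X, B]
M -> miss, evict X, frames [B, M]
B -> hit
M -> hit
B -> hit
X -> miss, evict B, frames [M, X]
Hits: 3.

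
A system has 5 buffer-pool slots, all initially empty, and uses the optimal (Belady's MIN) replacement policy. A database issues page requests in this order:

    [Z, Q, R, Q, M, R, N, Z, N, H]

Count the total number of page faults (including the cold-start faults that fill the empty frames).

Z -> miss, frames {Z}
Q -> miss, frames {Z,Q}
R -> miss, frames {Z,Q,R}
Q -> hit
M -> miss, frames {Z,Q,R,M}
R -> hit
N -> miss, frames {Z,Q,R,M,N}
Z -> hit
N -> hit
H -> miss, evict N, frames {Z,Q,R,M,H}
Page faults: 6.

6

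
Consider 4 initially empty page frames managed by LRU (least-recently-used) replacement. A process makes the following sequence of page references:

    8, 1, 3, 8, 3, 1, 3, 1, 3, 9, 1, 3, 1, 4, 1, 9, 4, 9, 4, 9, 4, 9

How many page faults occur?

5

8: miss, frames {8}
1: miss, frames {8,1}
3: miss, frames {8,1,3}
8: hit
3: hit
1: hit
3: hit
1: hit
3: hit
9: miss, frames {8,1,3,9}
1: hit
3: hit
1: hit
4: miss, evict 8, frames {9,3,1,4}
1: hit
9: hit
4: hit
9: hit
4: hit
9: hit
4: hit
9: hit
Page faults: 5.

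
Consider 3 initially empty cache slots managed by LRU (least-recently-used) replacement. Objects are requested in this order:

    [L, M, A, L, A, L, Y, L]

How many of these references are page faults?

4

L: fault, frames {L}
M: fault, frames {L,M}
A: fault, frames {L,M,A}
L: hit
A: hit
L: hit
Y: fault, evict M, frames {A,L,Y}
L: hit
Page faults: 4.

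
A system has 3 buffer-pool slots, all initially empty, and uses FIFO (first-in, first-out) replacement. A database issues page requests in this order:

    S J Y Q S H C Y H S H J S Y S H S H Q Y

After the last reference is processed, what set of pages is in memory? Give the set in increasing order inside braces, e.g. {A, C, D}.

{H, Q, Y}

S: fault, frames [S]
J: fault, frames [S, J]
Y: fault, frames [S, J, Y]
Q: fault, evict S, frames [J, Y, Q]
S: fault, evict J, frames [Y, Q, S]
H: fault, evict Y, frames [Q, S, H]
C: fault, evict Q, frames [S, H, C]
Y: fault, evict S, frames [H, C, Y]
H: hit
S: fault, evict H, frames [C, Y, S]
H: fault, evict C, frames [Y, S, H]
J: fault, evict Y, frames [S, H, J]
S: hit
Y: fault, evict S, frames [H, J, Y]
S: fault, evict H, frames [J, Y, S]
H: fault, evict J, frames [Y, S, H]
S: hit
H: hit
Q: fault, evict Y, frames [S, H, Q]
Y: fault, evict S, frames [H, Q, Y]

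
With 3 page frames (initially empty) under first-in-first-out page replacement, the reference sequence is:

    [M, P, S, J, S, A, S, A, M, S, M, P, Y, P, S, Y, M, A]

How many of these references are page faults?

M: fault, frames {M}
P: fault, frames {M,P}
S: fault, frames {M,P,S}
J: fault, evict M, frames {P,S,J}
S: hit
A: fault, evict P, frames {S,J,A}
S: hit
A: hit
M: fault, evict S, frames {J,A,M}
S: fault, evict J, frames {A,M,S}
M: hit
P: fault, evict A, frames {M,S,P}
Y: fault, evict M, frames {S,P,Y}
P: hit
S: hit
Y: hit
M: fault, evict S, frames {P,Y,M}
A: fault, evict P, frames {Y,M,A}
Page faults: 11.

11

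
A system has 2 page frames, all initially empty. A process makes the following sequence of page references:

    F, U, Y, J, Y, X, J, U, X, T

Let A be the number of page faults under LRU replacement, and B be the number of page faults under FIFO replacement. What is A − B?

2

Under LRU: F F F F . F F F F F → 9 faults.
Under FIFO: F F F F . F . F . F → 7 faults.
A − B = 9 − 7 = 2.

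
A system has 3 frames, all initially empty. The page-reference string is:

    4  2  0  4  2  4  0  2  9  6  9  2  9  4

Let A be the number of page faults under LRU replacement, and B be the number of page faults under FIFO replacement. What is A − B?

-1

Under LRU: F F F . . . . . F F . . . F → 6 faults.
Under FIFO: F F F . . . . . F F . F . F → 7 faults.
A − B = 6 − 7 = -1.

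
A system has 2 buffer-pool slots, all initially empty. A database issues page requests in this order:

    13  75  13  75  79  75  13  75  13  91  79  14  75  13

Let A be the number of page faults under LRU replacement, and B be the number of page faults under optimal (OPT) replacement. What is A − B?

Under LRU: F F . . F . F . . F F F F F → 9 faults.
Under OPT: F F . . F . F . . F F F . F → 8 faults.
A − B = 9 − 8 = 1.

1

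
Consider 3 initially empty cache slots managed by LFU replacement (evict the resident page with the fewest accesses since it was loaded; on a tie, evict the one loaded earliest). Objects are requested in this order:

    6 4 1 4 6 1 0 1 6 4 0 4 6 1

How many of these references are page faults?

7

6 -> fault, frames [6]
4 -> fault, frames [6, 4]
1 -> fault, frames [6, 4, 1]
4 -> hit
6 -> hit
1 -> hit
0 -> fault, evict 6, frames [4, 1, 0]
1 -> hit
6 -> fault, evict 0, frames [4, 1, 6]
4 -> hit
0 -> fault, evict 6, frames [4, 1, 0]
4 -> hit
6 -> fault, evict 0, frames [4, 1, 6]
1 -> hit
Page faults: 7.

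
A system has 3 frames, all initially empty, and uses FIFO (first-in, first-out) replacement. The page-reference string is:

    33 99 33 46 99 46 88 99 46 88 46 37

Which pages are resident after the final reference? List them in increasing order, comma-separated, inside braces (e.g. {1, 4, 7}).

{37, 46, 88}

33: fault, frames [33]
99: fault, frames [33, 99]
33: hit
46: fault, frames [33, 99, 46]
99: hit
46: hit
88: fault, evict 33, frames [99, 46, 88]
99: hit
46: hit
88: hit
46: hit
37: fault, evict 99, frames [46, 88, 37]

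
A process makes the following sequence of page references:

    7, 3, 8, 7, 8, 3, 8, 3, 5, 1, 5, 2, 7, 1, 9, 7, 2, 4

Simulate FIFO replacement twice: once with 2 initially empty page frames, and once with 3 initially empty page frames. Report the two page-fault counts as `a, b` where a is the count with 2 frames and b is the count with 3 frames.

2 frames: F F F F . F F . F F . F F F F F F F → 15 faults.
3 frames: F F F . . . . . F F . F F . F . . F → 9 faults.
9 < 15: adding a frame reduced faults, as is typical.

15, 9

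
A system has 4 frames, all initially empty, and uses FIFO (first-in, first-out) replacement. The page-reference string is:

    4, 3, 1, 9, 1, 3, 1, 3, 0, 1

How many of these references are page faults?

4: fault, frames {4}
3: fault, frames {4,3}
1: fault, frames {4,3,1}
9: fault, frames {4,3,1,9}
1: hit
3: hit
1: hit
3: hit
0: fault, evict 4, frames {3,1,9,0}
1: hit
Page faults: 5.

5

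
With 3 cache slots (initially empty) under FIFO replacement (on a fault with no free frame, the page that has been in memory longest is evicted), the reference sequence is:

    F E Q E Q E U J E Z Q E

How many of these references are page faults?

8

F → fault, frames {F}
E → fault, frames {F,E}
Q → fault, frames {F,E,Q}
E → hit
Q → hit
E → hit
U → fault, evict F, frames {E,Q,U}
J → fault, evict E, frames {Q,U,J}
E → fault, evict Q, frames {U,J,E}
Z → fault, evict U, frames {J,E,Z}
Q → fault, evict J, frames {E,Z,Q}
E → hit
Page faults: 8.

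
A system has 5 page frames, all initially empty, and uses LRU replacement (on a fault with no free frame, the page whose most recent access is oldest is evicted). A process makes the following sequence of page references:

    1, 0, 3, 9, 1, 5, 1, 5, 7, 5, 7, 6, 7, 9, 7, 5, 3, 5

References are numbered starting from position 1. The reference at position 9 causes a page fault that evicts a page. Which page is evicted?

pos 1: 1: miss, frames (1)
pos 2: 0: miss, frames (1 0)
pos 3: 3: miss, frames (1 0 3)
pos 4: 9: miss, frames (1 0 3 9)
pos 5: 1: hit
pos 6: 5: miss, frames (0 3 9 1 5)
pos 7: 1: hit
pos 8: 5: hit
pos 9: 7: miss, evict 0, frames (3 9 1 5 7)
At position 9, page 0 is evicted.

0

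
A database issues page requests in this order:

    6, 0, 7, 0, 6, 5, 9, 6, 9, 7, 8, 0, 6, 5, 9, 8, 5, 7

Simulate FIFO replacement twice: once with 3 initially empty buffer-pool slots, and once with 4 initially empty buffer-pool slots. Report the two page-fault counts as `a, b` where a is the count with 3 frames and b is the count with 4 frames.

3 frames: F F F . . F F F . F F F F F F F . F → 14 faults.
4 frames: F F F . . F F F . . F F . F F . . F → 11 faults.
11 < 14: adding a frame reduced faults, as is typical.

14, 11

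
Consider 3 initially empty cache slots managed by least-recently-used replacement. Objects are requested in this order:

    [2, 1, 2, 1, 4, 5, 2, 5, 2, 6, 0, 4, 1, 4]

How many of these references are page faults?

9

2: miss, frames [2]
1: miss, frames [2, 1]
2: hit
1: hit
4: miss, frames [2, 1, 4]
5: miss, evict 2, frames [1, 4, 5]
2: miss, evict 1, frames [4, 5, 2]
5: hit
2: hit
6: miss, evict 4, frames [5, 2, 6]
0: miss, evict 5, frames [2, 6, 0]
4: miss, evict 2, frames [6, 0, 4]
1: miss, evict 6, frames [0, 4, 1]
4: hit
Page faults: 9.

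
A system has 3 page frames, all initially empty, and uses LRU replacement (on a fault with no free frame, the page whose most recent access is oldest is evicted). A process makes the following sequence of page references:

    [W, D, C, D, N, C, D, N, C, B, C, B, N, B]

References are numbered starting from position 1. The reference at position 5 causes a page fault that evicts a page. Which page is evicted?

W

pos 1: W -> fault, frames (W)
pos 2: D -> fault, frames (W D)
pos 3: C -> fault, frames (W D C)
pos 4: D -> hit
pos 5: N -> fault, evict W, frames (C D N)
At position 5, page W is evicted.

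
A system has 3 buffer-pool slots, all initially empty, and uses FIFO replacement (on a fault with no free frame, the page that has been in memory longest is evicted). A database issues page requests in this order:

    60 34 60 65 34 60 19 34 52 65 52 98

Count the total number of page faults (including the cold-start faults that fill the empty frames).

60 → miss, frames (60)
34 → miss, frames (60 34)
60 → hit
65 → miss, frames (60 34 65)
34 → hit
60 → hit
19 → miss, evict 60, frames (34 65 19)
34 → hit
52 → miss, evict 34, frames (65 19 52)
65 → hit
52 → hit
98 → miss, evict 65, frames (19 52 98)
Page faults: 6.

6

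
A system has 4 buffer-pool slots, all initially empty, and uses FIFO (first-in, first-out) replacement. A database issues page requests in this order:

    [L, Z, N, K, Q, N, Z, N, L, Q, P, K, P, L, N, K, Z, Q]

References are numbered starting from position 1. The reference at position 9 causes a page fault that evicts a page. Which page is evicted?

pos 1: L -> fault, frames (L)
pos 2: Z -> fault, frames (L Z)
pos 3: N -> fault, frames (L Z N)
pos 4: K -> fault, frames (L Z N K)
pos 5: Q -> fault, evict L, frames (Z N K Q)
pos 6: N -> hit
pos 7: Z -> hit
pos 8: N -> hit
pos 9: L -> fault, evict Z, frames (N K Q L)
At position 9, page Z is evicted.

Z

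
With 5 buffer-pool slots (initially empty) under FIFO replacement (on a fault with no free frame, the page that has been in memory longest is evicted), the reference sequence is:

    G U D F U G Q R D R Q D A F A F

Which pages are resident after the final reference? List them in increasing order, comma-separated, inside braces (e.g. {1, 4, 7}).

{A, D, F, Q, R}

G → fault, frames {G}
U → fault, frames {G,U}
D → fault, frames {G,U,D}
F → fault, frames {G,U,D,F}
U → hit
G → hit
Q → fault, frames {G,U,D,F,Q}
R → fault, evict G, frames {U,D,F,Q,R}
D → hit
R → hit
Q → hit
D → hit
A → fault, evict U, frames {D,F,Q,R,A}
F → hit
A → hit
F → hit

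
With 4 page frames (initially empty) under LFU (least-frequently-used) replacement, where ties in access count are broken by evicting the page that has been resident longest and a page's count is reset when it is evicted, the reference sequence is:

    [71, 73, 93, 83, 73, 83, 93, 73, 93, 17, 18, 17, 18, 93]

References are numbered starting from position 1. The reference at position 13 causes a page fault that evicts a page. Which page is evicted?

pos 1: 71: fault, frames [71]
pos 2: 73: fault, frames [71, 73]
pos 3: 93: fault, frames [71, 73, 93]
pos 4: 83: fault, frames [71, 73, 93, 83]
pos 5: 73: hit
pos 6: 83: hit
pos 7: 93: hit
pos 8: 73: hit
pos 9: 93: hit
pos 10: 17: fault, evict 71, frames [73, 93, 83, 17]
pos 11: 18: fault, evict 17, frames [73, 93, 83, 18]
pos 12: 17: fault, evict 18, frames [73, 93, 83, 17]
pos 13: 18: fault, evict 17, frames [73, 93, 83, 18]
At position 13, page 17 is evicted.

17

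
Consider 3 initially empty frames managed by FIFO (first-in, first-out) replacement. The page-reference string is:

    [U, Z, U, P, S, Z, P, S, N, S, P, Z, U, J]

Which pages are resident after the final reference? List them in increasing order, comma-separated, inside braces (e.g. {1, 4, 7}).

{J, U, Z}

U → fault, frames (U)
Z → fault, frames (U Z)
U → hit
P → fault, frames (U Z P)
S → fault, evict U, frames (Z P S)
Z → hit
P → hit
S → hit
N → fault, evict Z, frames (P S N)
S → hit
P → hit
Z → fault, evict P, frames (S N Z)
U → fault, evict S, frames (N Z U)
J → fault, evict N, frames (Z U J)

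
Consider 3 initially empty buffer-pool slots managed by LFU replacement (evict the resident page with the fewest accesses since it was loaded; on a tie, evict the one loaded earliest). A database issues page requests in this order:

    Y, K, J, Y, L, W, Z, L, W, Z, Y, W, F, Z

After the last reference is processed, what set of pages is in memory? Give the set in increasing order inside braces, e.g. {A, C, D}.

{W, Y, Z}

Y -> miss, frames {Y}
K -> miss, frames {Y,K}
J -> miss, frames {Y,K,J}
Y -> hit
L -> miss, evict K, frames {Y,J,L}
W -> miss, evict J, frames {Y,L,W}
Z -> miss, evict L, frames {Y,W,Z}
L -> miss, evict W, frames {Y,Z,L}
W -> miss, evict Z, frames {Y,L,W}
Z -> miss, evict L, frames {Y,W,Z}
Y -> hit
W -> hit
F -> miss, evict Z, frames {Y,W,F}
Z -> miss, evict F, frames {Y,W,Z}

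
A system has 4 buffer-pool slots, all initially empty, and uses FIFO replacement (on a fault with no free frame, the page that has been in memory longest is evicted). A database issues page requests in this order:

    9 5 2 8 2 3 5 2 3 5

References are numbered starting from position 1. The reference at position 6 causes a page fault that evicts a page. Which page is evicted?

9

pos 1: 9 → miss, frames {9}
pos 2: 5 → miss, frames {9,5}
pos 3: 2 → miss, frames {9,5,2}
pos 4: 8 → miss, frames {9,5,2,8}
pos 5: 2 → hit
pos 6: 3 → miss, evict 9, frames {5,2,8,3}
At position 6, page 9 is evicted.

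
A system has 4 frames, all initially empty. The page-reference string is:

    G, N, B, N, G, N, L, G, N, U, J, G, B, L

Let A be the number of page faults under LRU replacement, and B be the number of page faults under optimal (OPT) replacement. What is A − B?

Under LRU: F F F . . . F . . F F . F F → 8 faults.
Under OPT: F F F . . . F . . F F . . . → 6 faults.
A − B = 8 − 6 = 2.

2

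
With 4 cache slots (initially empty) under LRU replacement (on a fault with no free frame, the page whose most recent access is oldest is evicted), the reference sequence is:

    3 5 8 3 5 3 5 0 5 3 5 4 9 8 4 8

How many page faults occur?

7

3 → miss, frames (3)
5 → miss, frames (3 5)
8 → miss, frames (3 5 8)
3 → hit
5 → hit
3 → hit
5 → hit
0 → miss, frames (8 3 5 0)
5 → hit
3 → hit
5 → hit
4 → miss, evict 8, frames (0 3 5 4)
9 → miss, evict 0, frames (3 5 4 9)
8 → miss, evict 3, frames (5 4 9 8)
4 → hit
8 → hit
Page faults: 7.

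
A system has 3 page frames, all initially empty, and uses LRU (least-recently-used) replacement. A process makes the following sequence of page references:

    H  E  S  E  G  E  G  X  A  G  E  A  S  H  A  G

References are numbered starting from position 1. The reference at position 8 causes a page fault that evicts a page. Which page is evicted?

pos 1: H -> miss, frames [H]
pos 2: E -> miss, frames [H, E]
pos 3: S -> miss, frames [H, E, S]
pos 4: E -> hit
pos 5: G -> miss, evict H, frames [S, E, G]
pos 6: E -> hit
pos 7: G -> hit
pos 8: X -> miss, evict S, frames [E, G, X]
At position 8, page S is evicted.

S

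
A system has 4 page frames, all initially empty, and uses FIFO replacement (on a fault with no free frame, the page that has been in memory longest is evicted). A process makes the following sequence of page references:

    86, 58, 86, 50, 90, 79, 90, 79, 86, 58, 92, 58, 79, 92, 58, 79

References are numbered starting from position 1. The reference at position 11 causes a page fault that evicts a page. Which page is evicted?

90

pos 1: 86 -> miss, frames [86]
pos 2: 58 -> miss, frames [86, 58]
pos 3: 86 -> hit
pos 4: 50 -> miss, frames [86, 58, 50]
pos 5: 90 -> miss, frames [86, 58, 50, 90]
pos 6: 79 -> miss, evict 86, frames [58, 50, 90, 79]
pos 7: 90 -> hit
pos 8: 79 -> hit
pos 9: 86 -> miss, evict 58, frames [50, 90, 79, 86]
pos 10: 58 -> miss, evict 50, frames [90, 79, 86, 58]
pos 11: 92 -> miss, evict 90, frames [79, 86, 58, 92]
At position 11, page 90 is evicted.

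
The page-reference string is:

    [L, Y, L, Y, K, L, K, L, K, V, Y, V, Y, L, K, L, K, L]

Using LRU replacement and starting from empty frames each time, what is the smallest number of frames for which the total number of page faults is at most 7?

f=1: 18 faults
f=2: 8 faults
f=3: 7 faults
f=4: 4 faults
Smallest f with faults ≤ 7 is 3.

3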